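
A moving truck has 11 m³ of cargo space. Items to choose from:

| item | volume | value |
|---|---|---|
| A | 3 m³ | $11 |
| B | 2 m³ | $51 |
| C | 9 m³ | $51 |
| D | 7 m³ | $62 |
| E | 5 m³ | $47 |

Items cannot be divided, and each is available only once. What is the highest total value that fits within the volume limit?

$113

Check high-value combinations within 11 m³:
- B+D: volume 2+7=9, value 51+62=113
- A+B+E: volume 3+2+5=10, value 11+51+47=109
- B+C: volume 2+9=11, value 51+51=102
- B+E: volume 2+5=7, value 51+47=98
Best: $113.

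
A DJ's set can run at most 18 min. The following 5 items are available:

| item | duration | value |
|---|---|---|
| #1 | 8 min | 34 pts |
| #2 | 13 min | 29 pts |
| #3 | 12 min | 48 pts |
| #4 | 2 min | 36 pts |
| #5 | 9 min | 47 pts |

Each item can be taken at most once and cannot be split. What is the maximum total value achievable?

This is a 0/1 knapsack; check combinations near the capacity.
- #3+#4: duration 12+2=14, value 48+36=84
- #4+#5: duration 2+9=11, value 36+47=83
- #1+#5: duration 8+9=17, value 34+47=81
Best: 84 pts.

84 pts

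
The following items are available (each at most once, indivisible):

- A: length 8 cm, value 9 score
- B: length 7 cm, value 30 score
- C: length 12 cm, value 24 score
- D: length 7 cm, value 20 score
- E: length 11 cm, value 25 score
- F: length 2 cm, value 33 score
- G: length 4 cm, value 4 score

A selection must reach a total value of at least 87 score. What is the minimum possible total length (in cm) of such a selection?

Subsets with value ≥ 87, sorted by total length:
- B+E+F: length 20, value 88
- B+D+F+G: length 20, value 87
- B+C+F: length 21, value 87
Minimum length: 20 cm.

20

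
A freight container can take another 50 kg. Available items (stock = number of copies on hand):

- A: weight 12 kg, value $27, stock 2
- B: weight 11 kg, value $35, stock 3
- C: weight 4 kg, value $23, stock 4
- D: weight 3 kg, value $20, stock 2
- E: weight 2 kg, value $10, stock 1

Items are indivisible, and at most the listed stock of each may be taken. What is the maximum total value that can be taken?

$212

Top feasible selections:
- 2×B + 4×C + 2×D + 1×E: weight 46, value 212
- 1×A + 1×B + 4×C + 2×D + 1×E: weight 47, value 204
- 3×B + 3×C + 1×D + 1×E: weight 50, value 204
Best: $212.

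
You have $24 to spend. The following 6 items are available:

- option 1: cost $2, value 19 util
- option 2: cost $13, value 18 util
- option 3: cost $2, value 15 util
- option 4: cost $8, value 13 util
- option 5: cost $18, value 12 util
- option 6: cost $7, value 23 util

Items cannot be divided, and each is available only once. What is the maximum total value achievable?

75 util

This is a 0/1 knapsack; check combinations near the capacity.
- option 1+option 2+option 3+option 6: cost 2+13+2+7=24, value 19+18+15+23=75
- option 1+option 3+option 4+option 6: cost 2+2+8+7=19, value 19+15+13+23=70
- option 1+option 2+option 6: cost 2+13+7=22, value 19+18+23=60
- option 1+option 3+option 6: cost 2+2+7=11, value 19+15+23=57
- option 2+option 3+option 6: cost 13+2+7=22, value 18+15+23=56
Best: 75 util.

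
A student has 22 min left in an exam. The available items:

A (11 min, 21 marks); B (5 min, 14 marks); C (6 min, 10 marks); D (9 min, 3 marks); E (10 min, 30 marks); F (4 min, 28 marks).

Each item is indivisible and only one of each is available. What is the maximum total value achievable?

72 marks

This is a 0/1 knapsack; check combinations near the capacity.
- B+E+F: time 5+10+4=19, value 14+30+28=72
- C+E+F: time 6+10+4=20, value 10+30+28=68
- A+B+F: time 11+5+4=20, value 21+14+28=63
Best: 72 marks.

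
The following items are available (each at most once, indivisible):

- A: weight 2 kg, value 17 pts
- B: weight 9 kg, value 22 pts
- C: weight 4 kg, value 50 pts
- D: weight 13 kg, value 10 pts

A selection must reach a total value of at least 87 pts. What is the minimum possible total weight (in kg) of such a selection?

15

Subsets with value ≥ 87, sorted by total weight:
- A+B+C: weight 15, value 89
- A+B+C+D: weight 28, value 99
Minimum weight: 15 kg.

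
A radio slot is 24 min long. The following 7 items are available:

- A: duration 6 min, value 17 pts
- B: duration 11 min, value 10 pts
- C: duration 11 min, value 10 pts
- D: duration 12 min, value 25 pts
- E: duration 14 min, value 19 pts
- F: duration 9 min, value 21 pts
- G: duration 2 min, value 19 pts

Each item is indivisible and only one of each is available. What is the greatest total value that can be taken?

65 pts

This is a 0/1 knapsack; check combinations near the capacity.
- D+F+G: duration 12+9+2=23, value 25+21+19=65
- A+D+G: duration 6+12+2=20, value 17+25+19=61
- A+F+G: duration 6+9+2=17, value 17+21+19=57
Best: 65 pts.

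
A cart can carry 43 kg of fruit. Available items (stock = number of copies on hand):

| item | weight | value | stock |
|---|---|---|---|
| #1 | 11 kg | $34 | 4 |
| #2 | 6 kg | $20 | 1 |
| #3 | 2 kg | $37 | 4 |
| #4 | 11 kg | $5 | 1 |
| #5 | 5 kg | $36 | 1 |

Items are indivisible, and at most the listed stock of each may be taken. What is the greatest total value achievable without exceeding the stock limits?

$272

Top feasible selections:
- 2×#1 + 1×#2 + 4×#3 + 1×#5: weight 41, value 272
- 2×#1 + 4×#3 + 1×#5: weight 35, value 252
- 3×#1 + 4×#3: weight 41, value 250
- 1×#1 + 1×#2 + 4×#3 + 1×#4 + 1×#5: weight 41, value 243
Best: $272.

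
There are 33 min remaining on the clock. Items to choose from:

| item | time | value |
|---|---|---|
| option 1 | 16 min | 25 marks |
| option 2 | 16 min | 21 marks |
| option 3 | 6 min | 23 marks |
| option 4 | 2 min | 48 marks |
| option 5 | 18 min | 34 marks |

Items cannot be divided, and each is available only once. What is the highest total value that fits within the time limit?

This is a 0/1 knapsack; check combinations near the capacity.
- option 3+option 4+option 5: time 6+2+18=26, value 23+48+34=105
- option 1+option 3+option 4: time 16+6+2=24, value 25+23+48=96
- option 2+option 3+option 4: time 16+6+2=24, value 21+23+48=92
Best: 105 marks.

105 marks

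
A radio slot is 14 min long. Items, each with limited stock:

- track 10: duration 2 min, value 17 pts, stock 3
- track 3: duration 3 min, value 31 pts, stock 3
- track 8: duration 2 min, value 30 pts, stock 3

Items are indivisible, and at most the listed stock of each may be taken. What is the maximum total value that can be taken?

Top feasible selections:
- 1×track 10 + 2×track 3 + 3×track 8: duration 14, value 169
- 2×track 10 + 2×track 3 + 2×track 8: duration 14, value 156
- 2×track 10 + 1×track 3 + 3×track 8: duration 13, value 155
- 3×track 3 + 2×track 8: duration 13, value 153
Best: 169 pts.

169 pts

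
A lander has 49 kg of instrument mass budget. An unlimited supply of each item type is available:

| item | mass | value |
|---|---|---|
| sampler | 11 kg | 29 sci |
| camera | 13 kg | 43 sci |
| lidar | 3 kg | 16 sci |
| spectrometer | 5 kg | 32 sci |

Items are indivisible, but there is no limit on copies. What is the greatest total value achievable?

304 sci

Best value-per-unit is spectrometer at 32/5; filling with it alone gives 9×32 = 288.
Optimal mix: 3×lidar + 8×spectrometer → mass 49, value 304.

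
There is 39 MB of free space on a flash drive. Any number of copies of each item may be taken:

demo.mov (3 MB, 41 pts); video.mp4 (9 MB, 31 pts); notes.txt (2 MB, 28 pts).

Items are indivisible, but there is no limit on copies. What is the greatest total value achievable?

Best value-per-unit is notes.txt at 28/2; filling with it alone gives 19×28 = 532.
Optimal mix: 1×demo.mov + 18×notes.txt → size 39, value 545.

545 pts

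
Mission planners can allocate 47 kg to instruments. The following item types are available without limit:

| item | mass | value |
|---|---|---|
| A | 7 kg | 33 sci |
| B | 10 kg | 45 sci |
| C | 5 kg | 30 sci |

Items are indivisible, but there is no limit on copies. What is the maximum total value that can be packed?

273 sci

Best value-per-unit is C at 30/5; filling with it alone gives 9×30 = 270.
Optimal mix: 1×A + 8×C → mass 47, value 273.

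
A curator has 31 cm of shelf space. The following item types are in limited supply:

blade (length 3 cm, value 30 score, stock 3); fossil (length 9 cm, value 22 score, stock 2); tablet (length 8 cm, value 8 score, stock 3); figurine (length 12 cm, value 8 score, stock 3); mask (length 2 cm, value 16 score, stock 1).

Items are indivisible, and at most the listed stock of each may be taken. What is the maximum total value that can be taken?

150 score

Best selections within length 31 and stock limits:
- 3×blade + 2×fossil + 1×mask: length 29, value 150
- 3×blade + 1×fossil + 1×tablet + 1×mask: length 28, value 136
- 3×blade + 2×fossil: length 27, value 134
- 3×blade + 1×fossil + 1×mask: length 20, value 128
Best: 150 score.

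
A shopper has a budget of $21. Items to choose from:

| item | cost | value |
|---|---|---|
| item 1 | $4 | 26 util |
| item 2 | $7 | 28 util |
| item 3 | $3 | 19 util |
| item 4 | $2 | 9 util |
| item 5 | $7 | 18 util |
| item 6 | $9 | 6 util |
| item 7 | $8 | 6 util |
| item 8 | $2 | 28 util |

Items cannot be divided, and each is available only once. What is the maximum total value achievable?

110 util

This is a 0/1 knapsack; check combinations near the capacity.
- item 1+item 2+item 3+item 4+item 8: cost 4+7+3+2+2=18, value 26+28+19+9+28=110
- item 2+item 3+item 4+item 5+item 8: cost 7+3+2+7+2=21, value 28+19+9+18+28=102
- item 1+item 2+item 3+item 8: cost 4+7+3+2=16, value 26+28+19+28=101
Best: 110 util.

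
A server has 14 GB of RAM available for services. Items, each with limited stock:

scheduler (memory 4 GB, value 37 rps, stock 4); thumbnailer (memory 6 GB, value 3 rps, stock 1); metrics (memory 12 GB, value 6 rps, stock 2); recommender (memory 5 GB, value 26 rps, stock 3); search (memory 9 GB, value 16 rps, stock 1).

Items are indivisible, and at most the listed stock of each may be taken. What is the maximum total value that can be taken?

Best selections within memory 14 and stock limits:
- 3×scheduler: memory 12, value 111
- 2×scheduler + 1×recommender: memory 13, value 100
- 1×scheduler + 2×recommender: memory 14, value 89
- 2×scheduler + 1×thumbnailer: memory 14, value 77
Best: 111 rps.

111 rps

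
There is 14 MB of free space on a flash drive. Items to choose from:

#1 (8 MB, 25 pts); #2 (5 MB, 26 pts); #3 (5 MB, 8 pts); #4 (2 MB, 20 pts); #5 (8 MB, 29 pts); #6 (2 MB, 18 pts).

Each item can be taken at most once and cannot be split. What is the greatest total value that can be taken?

72 pts

Check high-value combinations within 14 MB:
- #2+#3+#4+#6: size 5+5+2+2=14, value 26+8+20+18=72
- #4+#5+#6: size 2+8+2=12, value 20+29+18=67
- #2+#4+#6: size 5+2+2=9, value 26+20+18=64
- #1+#4+#6: size 8+2+2=12, value 25+20+18=63
- #2+#5: size 5+8=13, value 26+29=55
Best: 72 pts.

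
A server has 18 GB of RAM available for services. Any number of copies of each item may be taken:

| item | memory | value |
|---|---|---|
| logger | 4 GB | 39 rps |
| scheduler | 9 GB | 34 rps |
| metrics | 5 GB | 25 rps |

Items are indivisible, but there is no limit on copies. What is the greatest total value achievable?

156 rps

Best value-per-unit is logger at 39/4, and filling with it alone uses memory 4×4=16. No mix of the others beats 4×39 = 156.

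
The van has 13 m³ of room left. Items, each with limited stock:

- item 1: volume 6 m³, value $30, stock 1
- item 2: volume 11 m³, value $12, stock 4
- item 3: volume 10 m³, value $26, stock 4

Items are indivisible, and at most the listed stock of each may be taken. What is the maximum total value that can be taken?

Top feasible selections:
- 1×item 1: volume 6, value 30
- 1×item 3: volume 10, value 26
- 1×item 2: volume 11, value 12
Best: $30.

$30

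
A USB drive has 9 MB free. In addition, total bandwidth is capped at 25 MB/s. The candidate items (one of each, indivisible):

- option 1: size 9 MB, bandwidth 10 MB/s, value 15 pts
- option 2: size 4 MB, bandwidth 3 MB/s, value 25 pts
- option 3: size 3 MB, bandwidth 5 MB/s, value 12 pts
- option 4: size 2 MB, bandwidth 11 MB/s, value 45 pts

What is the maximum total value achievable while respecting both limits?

Feasible sets respecting both limits:
- option 2+option 3+option 4: size 9, bandwidth 19, value 82
- option 2+option 4: size 6, bandwidth 14, value 70
- option 3+option 4: size 5, bandwidth 16, value 57
Best: 82 pts.

82 pts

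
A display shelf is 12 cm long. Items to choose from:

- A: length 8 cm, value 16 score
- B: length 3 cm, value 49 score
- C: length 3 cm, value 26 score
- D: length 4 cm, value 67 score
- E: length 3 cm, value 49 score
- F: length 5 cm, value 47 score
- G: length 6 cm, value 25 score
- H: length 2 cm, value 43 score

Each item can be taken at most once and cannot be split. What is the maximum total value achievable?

Check high-value combinations within 12 cm:
- B+D+E+H: length 3+4+3+2=12, value 49+67+49+43=208
- B+C+D+H: length 3+3+4+2=12, value 49+26+67+43=185
- C+D+E+H: length 3+4+3+2=12, value 26+67+49+43=185
- B+C+E+H: length 3+3+3+2=11, value 49+26+49+43=167
- B+D+E: length 3+4+3=10, value 49+67+49=165
Best: 208 score.

208 score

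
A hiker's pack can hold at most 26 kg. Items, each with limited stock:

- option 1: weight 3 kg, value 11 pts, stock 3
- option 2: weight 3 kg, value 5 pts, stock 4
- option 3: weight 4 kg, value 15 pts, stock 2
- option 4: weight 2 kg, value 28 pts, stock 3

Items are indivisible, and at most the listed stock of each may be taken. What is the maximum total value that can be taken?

152 pts

Top feasible selections:
- 3×option 1 + 1×option 2 + 2×option 3 + 3×option 4: weight 26, value 152
- 3×option 1 + 2×option 3 + 3×option 4: weight 23, value 147
Best: 152 pts.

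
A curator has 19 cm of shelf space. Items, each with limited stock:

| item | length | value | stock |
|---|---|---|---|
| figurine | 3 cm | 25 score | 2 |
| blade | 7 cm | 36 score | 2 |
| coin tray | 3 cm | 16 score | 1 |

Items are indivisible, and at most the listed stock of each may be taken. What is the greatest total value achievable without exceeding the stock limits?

102 score

Best selections within length 19 and stock limits:
- 2×figurine + 1×blade + 1×coin tray: length 16, value 102
- 1×figurine + 2×blade: length 17, value 97
- 2×blade + 1×coin tray: length 17, value 88
Best: 102 score.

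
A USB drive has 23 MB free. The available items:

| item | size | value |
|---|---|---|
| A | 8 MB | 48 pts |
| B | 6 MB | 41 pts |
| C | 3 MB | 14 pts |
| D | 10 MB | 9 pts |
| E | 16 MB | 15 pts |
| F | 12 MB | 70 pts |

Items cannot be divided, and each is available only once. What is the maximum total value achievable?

Check high-value combinations within 23 MB:
- A+C+F: size 8+3+12=23, value 48+14+70=132
- B+C+F: size 6+3+12=21, value 41+14+70=125
- A+F: size 8+12=20, value 48+70=118
- B+F: size 6+12=18, value 41+70=111
- A+B+C: size 8+6+3=17, value 48+41+14=103
Best: 132 pts.

132 pts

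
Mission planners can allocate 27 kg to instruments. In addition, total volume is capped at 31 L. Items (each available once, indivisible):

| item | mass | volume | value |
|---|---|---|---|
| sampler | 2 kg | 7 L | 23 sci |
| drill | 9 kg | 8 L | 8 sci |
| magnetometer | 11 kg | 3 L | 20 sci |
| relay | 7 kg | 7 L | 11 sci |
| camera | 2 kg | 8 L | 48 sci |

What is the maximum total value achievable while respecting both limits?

102 sci

Feasible sets respecting both limits:
- sampler+magnetometer+relay+camera: mass 22, volume 25, value 102
- sampler+drill+magnetometer+camera: mass 24, volume 26, value 99
- sampler+magnetometer+camera: mass 15, volume 18, value 91
- sampler+drill+relay+camera: mass 20, volume 30, value 90
Best: 102 sci.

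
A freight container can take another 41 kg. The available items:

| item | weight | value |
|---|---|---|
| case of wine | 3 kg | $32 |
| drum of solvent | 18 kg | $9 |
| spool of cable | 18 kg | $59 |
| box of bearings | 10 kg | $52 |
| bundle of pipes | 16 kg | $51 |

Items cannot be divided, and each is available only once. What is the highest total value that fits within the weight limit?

Check high-value combinations within 41 kg:
- case of wine+spool of cable+box of bearings: weight 3+18+10=31, value 32+59+52=143
- case of wine+spool of cable+bundle of pipes: weight 3+18+16=37, value 32+59+51=142
- case of wine+box of bearings+bundle of pipes: weight 3+10+16=29, value 32+52+51=135
- spool of cable+box of bearings: weight 18+10=28, value 59+52=111
Best: $143.

$143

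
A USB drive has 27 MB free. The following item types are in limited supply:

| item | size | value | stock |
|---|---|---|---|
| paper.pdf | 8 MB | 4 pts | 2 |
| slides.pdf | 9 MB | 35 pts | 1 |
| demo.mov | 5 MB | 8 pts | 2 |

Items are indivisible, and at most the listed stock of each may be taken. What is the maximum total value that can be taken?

Top feasible selections:
- 1×paper.pdf + 1×slides.pdf + 2×demo.mov: size 27, value 55
- 1×slides.pdf + 2×demo.mov: size 19, value 51
- 1×paper.pdf + 1×slides.pdf + 1×demo.mov: size 22, value 47
- 1×slides.pdf + 1×demo.mov: size 14, value 43
Best: 55 pts.

55 pts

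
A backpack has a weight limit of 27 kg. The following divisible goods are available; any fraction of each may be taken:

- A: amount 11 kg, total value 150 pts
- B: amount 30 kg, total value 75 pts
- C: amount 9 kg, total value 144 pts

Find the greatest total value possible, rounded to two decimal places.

311.50

Take in order of value per unit:
- C (144/9 per unit): all 9 → value 144, running total 144.00
- A (150/11 per unit): all 11 → value 150, running total 294.00
- B (75/30 per unit): 7 of 30 → value 7×75/30 = 17.5000, running total 311.50
Total 311.50.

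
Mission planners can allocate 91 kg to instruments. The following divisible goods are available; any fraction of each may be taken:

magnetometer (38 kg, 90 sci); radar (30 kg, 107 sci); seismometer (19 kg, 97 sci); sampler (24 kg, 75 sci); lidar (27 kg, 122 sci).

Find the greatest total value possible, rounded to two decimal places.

372.88

Take in order of value per unit:
- seismometer (97/19 per unit): all 19 → value 97, running total 97.00
- lidar (122/27 per unit): all 27 → value 122, running total 219.00
- radar (107/30 per unit): all 30 → value 107, running total 326.00
- sampler (75/24 per unit): 15 of 24 → value 15×75/24 = 46.8750, running total 372.88
Total 372.88.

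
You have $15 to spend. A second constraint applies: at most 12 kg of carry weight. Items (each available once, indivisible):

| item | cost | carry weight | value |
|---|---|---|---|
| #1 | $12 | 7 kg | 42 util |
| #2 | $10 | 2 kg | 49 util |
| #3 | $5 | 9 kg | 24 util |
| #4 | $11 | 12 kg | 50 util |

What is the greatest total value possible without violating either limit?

73 util

Feasible sets respecting both limits:
- #2+#3: cost 15, carry weight 11, value 73
- #4: cost 11, carry weight 12, value 50
- #2: cost 10, carry weight 2, value 49
Best: 73 util.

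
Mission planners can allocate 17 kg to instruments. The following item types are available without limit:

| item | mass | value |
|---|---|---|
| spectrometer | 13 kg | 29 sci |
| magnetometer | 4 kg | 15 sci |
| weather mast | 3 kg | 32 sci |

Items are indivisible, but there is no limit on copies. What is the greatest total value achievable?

Best value-per-unit is weather mast at 32/3, and filling with it alone uses mass 5×3=15. No mix of the others beats 5×32 = 160.

160 sci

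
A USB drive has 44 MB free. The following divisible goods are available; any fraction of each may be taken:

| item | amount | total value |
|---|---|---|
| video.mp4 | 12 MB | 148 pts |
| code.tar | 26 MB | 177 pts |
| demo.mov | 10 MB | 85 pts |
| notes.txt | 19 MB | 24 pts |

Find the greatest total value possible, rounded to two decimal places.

Take in order of value per unit:
- video.mp4 (148/12 per unit): all 12 → value 148, running total 148.00
- demo.mov (85/10 per unit): all 10 → value 85, running total 233.00
- code.tar (177/26 per unit): 22 of 26 → value 22×177/26 = 149.7692, running total 382.77
Total 382.77.

382.77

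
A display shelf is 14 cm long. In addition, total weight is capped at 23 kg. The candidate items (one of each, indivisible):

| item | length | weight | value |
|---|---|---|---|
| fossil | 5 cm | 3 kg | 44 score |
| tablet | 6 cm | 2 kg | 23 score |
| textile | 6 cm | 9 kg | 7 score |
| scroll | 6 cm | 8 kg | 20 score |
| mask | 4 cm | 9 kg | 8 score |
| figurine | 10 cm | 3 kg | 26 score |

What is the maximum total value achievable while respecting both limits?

Feasible sets respecting both limits:
- fossil+tablet: length 11, weight 5, value 67
- fossil+scroll: length 11, weight 11, value 64
- fossil+mask: length 9, weight 12, value 52
Best: 67 score.

67 score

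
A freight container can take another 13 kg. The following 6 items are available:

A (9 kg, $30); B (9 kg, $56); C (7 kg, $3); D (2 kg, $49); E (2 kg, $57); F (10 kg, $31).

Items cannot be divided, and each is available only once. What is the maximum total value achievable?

$162

Check high-value combinations within 13 kg:
- B+D+E: weight 9+2+2=13, value 56+49+57=162
- A+D+E: weight 9+2+2=13, value 30+49+57=136
- B+E: weight 9+2=11, value 56+57=113
- C+D+E: weight 7+2+2=11, value 3+49+57=109
- D+E: weight 2+2=4, value 49+57=106
Best: $162.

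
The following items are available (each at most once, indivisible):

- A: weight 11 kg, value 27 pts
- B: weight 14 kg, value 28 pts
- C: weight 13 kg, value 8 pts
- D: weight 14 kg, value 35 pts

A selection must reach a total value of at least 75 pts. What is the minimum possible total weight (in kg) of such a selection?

39

Subsets with value ≥ 75, sorted by total weight:
- A+B+D: weight 39, value 90
- A+B+C+D: weight 52, value 98
Minimum weight: 39 kg.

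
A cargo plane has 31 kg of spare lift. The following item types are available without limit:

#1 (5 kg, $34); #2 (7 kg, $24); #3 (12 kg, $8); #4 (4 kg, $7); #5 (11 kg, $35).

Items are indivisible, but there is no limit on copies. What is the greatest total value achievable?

$204

Best value-per-unit is #1 at 34/5, and filling with it alone uses weight 6×5=30. No mix of the others beats 6×34 = 204.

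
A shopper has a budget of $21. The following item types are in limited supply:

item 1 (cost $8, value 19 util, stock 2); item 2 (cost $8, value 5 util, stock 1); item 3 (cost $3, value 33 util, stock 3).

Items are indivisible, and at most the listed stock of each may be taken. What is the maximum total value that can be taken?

Best selections within cost 21 and stock limits:
- 1×item 1 + 3×item 3: cost 17, value 118
- 1×item 2 + 3×item 3: cost 17, value 104
- 3×item 3: cost 9, value 99
Best: 118 util.

118 util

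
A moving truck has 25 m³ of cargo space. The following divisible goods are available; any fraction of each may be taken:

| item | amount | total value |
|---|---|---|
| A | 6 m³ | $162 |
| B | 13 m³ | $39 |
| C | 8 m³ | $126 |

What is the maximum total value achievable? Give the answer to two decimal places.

Take in order of value per unit:
- A (162/6 per unit): all 6 → value 162, running total 162.00
- C (126/8 per unit): all 8 → value 126, running total 288.00
- B (39/13 per unit): 11 of 13 → value 11×39/13 = 33.0000, running total 321.00
Total 321.00.

321.00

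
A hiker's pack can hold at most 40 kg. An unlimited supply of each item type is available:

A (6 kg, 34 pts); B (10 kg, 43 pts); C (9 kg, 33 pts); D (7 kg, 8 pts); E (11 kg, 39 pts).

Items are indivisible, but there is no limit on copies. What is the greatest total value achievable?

Best value-per-unit is A at 34/6; filling with it alone gives 6×34 = 204.
Optimal mix: 5×A + 1×B → weight 40, value 213.

213 pts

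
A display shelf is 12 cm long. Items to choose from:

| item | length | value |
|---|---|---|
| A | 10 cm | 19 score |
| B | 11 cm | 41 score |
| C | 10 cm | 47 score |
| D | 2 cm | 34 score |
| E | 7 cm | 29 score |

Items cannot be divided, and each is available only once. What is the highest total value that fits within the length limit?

Check high-value combinations within 12 cm:
- C+D: length 10+2=12, value 47+34=81
- D+E: length 2+7=9, value 34+29=63
- A+D: length 10+2=12, value 19+34=53
- C: length 10, value 47
- B: length 11, value 41
Best: 81 score.

81 score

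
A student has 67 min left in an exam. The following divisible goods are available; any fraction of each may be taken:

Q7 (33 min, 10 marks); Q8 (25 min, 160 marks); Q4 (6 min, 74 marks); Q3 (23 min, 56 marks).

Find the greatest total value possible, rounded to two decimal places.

293.94

Take in order of value per unit:
- Q4 (74/6 per unit): all 6 → value 74, running total 74.00
- Q8 (160/25 per unit): all 25 → value 160, running total 234.00
- Q3 (56/23 per unit): all 23 → value 56, running total 290.00
- Q7 (10/33 per unit): 13 of 33 → value 13×10/33 = 3.9394, running total 293.94
Total 293.94.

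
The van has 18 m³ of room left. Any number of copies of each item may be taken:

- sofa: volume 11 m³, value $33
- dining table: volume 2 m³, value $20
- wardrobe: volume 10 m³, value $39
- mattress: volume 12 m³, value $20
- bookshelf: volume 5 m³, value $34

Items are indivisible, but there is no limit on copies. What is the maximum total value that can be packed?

Best value-per-unit is dining table at 20/2, and filling with it alone uses volume 9×2=18. No mix of the others beats 9×20 = 180.

$180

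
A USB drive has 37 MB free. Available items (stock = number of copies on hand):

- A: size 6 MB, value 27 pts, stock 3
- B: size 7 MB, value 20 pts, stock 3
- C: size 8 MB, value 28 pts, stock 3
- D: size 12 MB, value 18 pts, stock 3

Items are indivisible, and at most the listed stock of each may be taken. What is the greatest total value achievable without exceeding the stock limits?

Best selections within size 37 and stock limits:
- 2×A + 3×C: size 36, value 138
- 3×A + 2×C: size 34, value 137
Best: 138 pts.

138 pts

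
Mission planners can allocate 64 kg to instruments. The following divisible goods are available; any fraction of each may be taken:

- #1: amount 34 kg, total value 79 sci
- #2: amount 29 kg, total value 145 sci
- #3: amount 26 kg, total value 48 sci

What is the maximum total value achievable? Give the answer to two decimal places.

Take in order of value per unit:
- #2 (145/29 per unit): all 29 → value 145, running total 145.00
- #1 (79/34 per unit): all 34 → value 79, running total 224.00
- #3 (48/26 per unit): 1 of 26 → value 1×48/26 = 1.8462, running total 225.85
Total 225.85.

225.85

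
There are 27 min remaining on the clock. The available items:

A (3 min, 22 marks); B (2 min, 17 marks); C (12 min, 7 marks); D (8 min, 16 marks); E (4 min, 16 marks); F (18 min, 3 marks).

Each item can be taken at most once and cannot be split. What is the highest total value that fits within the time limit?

Check high-value combinations within 27 min:
- A+B+D+E: time 3+2+8+4=17, value 22+17+16+16=71
- A+B+C+E: time 3+2+12+4=21, value 22+17+7+16=62
- A+B+C+D: time 3+2+12+8=25, value 22+17+7+16=62
- A+C+D+E: time 3+12+8+4=27, value 22+7+16+16=61
- A+B+E+F: time 3+2+4+18=27, value 22+17+16+3=58
Best: 71 marks.

71 marks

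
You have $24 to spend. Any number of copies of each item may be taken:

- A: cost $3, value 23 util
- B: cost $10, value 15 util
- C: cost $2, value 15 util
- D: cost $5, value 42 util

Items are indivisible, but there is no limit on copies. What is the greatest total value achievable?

198 util

Best value-per-unit is D at 42/5; filling with it alone gives 4×42 = 168.
Optimal mix: 2×C + 4×D → cost 24, value 198.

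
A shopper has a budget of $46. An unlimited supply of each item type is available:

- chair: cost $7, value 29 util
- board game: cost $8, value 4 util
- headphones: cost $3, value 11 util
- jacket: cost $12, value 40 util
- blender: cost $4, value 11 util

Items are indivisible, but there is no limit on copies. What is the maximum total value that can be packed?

185 util

Best value-per-unit is chair at 29/7; filling with it alone gives 6×29 = 174.
Optimal mix: 6×chair + 1×headphones → cost 45, value 185.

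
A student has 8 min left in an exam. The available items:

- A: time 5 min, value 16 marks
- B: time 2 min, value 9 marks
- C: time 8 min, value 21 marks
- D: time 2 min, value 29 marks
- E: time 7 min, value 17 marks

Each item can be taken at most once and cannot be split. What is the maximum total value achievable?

45 marks

Check high-value combinations within 8 min:
- A+D: time 5+2=7, value 16+29=45
- B+D: time 2+2=4, value 9+29=38
- D: time 2, value 29
- A+B: time 5+2=7, value 16+9=25
Best: 45 marks.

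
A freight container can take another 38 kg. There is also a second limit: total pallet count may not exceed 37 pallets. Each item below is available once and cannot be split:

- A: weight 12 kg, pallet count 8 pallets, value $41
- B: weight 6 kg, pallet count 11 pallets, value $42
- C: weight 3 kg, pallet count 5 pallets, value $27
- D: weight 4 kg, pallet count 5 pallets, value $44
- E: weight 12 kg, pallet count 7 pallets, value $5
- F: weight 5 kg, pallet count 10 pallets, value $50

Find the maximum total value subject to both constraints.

$177

Feasible sets respecting both limits:
- A+B+D+F: weight 27, pallet count 34, value 177
- A+C+D+E+F: weight 36, pallet count 35, value 167
- B+C+D+F: weight 18, pallet count 31, value 163
- A+C+D+F: weight 24, pallet count 28, value 162
Best: $177.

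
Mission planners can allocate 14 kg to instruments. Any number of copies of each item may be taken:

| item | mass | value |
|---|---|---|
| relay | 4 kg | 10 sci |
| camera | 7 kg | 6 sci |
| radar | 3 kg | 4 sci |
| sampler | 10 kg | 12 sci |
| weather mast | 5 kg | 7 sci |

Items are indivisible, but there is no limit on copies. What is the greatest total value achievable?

Best value-per-unit is relay at 10/4, and filling with it alone uses mass 3×4=12. No mix of the others beats 3×10 = 30.

30 sci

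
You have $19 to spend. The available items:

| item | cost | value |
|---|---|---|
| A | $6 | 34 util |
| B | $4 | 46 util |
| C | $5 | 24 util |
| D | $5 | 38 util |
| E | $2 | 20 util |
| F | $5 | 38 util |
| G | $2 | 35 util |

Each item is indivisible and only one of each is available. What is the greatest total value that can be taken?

Check high-value combinations within $19:
- B+D+E+F+G: cost 4+5+2+5+2=18, value 46+38+20+38+35=177
- A+B+D+E+G: cost 6+4+5+2+2=19, value 34+46+38+20+35=173
- A+B+E+F+G: cost 6+4+2+5+2=19, value 34+46+20+38+35=173
- B+C+D+E+G: cost 4+5+5+2+2=18, value 46+24+38+20+35=163
- B+C+E+F+G: cost 4+5+2+5+2=18, value 46+24+20+38+35=163
Best: 177 util.

177 util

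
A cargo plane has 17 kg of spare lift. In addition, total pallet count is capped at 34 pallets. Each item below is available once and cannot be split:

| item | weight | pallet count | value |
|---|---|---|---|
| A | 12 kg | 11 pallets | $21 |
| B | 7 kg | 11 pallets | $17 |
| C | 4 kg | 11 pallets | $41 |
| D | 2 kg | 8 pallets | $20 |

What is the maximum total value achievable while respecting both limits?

$78

Feasible sets respecting both limits:
- B+C+D: weight 13, pallet count 30, value 78
- A+C: weight 16, pallet count 22, value 62
- C+D: weight 6, pallet count 19, value 61
- B+C: weight 11, pallet count 22, value 58
Best: $78.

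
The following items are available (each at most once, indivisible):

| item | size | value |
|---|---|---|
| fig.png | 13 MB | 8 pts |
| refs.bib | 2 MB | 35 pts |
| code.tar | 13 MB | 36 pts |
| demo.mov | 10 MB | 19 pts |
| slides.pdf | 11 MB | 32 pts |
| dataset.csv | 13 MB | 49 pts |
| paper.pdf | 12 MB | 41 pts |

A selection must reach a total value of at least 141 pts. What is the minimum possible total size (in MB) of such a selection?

37

Subsets with value ≥ 141, sorted by total size:
- refs.bib+demo.mov+dataset.csv+paper.pdf: size 37, value 144
- refs.bib+slides.pdf+dataset.csv+paper.pdf: size 38, value 157
- refs.bib+code.tar+slides.pdf+paper.pdf: size 38, value 144
- refs.bib+code.tar+slides.pdf+dataset.csv: size 39, value 152
Minimum size: 37 MB.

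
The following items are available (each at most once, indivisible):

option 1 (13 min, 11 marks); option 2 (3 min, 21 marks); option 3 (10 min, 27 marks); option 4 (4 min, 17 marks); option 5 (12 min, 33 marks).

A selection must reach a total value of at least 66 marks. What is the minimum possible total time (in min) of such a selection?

Subsets with value ≥ 66, sorted by total time:
- option 2+option 4+option 5: time 19, value 71
- option 2+option 3+option 5: time 25, value 81
Minimum time: 19 min.

19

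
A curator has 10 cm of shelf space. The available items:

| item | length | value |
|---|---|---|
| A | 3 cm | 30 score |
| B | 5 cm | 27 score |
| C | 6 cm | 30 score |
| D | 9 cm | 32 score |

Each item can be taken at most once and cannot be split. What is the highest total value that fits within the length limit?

60 score

This is a 0/1 knapsack; check combinations near the capacity.
- A+C: length 3+6=9, value 30+30=60
- A+B: length 3+5=8, value 30+27=57
- D: length 9, value 32
- A: length 3, value 30
- C: length 6, value 30
Best: 60 score.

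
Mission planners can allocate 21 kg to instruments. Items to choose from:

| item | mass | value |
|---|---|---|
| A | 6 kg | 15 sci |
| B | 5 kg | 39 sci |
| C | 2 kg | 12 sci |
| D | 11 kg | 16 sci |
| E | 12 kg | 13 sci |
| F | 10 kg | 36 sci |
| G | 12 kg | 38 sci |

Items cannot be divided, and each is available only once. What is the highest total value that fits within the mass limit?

Check high-value combinations within 21 kg:
- A+B+F: mass 6+5+10=21, value 15+39+36=90
- B+C+G: mass 5+2+12=19, value 39+12+38=89
- B+C+F: mass 5+2+10=17, value 39+12+36=87
Best: 90 sci.

90 sci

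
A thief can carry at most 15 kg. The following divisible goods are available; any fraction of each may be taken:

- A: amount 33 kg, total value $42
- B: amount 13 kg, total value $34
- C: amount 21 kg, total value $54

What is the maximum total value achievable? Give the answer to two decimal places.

39.14

Take in order of value per unit:
- B (34/13 per unit): all 13 → value 34, running total 34.00
- C (54/21 per unit): 2 of 21 → value 2×54/21 = 5.1429, running total 39.14
Total 39.14.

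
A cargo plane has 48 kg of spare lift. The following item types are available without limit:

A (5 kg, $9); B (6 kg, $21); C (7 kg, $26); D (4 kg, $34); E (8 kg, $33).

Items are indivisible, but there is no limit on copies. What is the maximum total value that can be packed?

Best value-per-unit is D at 34/4, and filling with it alone uses weight 12×4=48. No mix of the others beats 12×34 = 408.

$408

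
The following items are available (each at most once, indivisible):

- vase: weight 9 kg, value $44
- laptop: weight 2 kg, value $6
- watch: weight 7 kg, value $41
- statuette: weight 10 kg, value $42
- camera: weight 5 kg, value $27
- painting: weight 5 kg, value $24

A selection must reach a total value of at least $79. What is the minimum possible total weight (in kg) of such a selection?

Subsets with value ≥ 79, sorted by total weight:
- vase+watch: weight 16, value 85
- watch+camera+painting: weight 17, value 92
- watch+statuette: weight 17, value 83
Minimum weight: 16 kg.

16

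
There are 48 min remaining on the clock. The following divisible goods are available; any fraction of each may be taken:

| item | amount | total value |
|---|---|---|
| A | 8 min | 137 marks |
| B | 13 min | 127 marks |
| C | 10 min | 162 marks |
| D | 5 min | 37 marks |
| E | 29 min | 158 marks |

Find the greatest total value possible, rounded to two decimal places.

528.38

Take in order of value per unit:
- A (137/8 per unit): all 8 → value 137, running total 137.00
- C (162/10 per unit): all 10 → value 162, running total 299.00
- B (127/13 per unit): all 13 → value 127, running total 426.00
- D (37/5 per unit): all 5 → value 37, running total 463.00
- E (158/29 per unit): 12 of 29 → value 12×158/29 = 65.3793, running total 528.38
Total 528.38.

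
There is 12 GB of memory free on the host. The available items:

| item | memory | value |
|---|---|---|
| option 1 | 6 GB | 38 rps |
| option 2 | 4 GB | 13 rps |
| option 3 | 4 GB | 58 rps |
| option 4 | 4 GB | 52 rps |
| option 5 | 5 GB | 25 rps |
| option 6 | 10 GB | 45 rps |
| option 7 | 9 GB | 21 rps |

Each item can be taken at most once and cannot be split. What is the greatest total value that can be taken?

This is a 0/1 knapsack; check combinations near the capacity.
- option 2+option 3+option 4: memory 4+4+4=12, value 13+58+52=123
- option 3+option 4: memory 4+4=8, value 58+52=110
- option 1+option 3: memory 6+4=10, value 38+58=96
Best: 123 rps.

123 rps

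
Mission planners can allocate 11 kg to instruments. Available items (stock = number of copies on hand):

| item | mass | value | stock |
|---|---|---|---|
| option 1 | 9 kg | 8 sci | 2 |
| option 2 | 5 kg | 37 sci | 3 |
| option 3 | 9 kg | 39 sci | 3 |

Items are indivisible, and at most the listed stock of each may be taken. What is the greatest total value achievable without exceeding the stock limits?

Best selections within mass 11 and stock limits:
- 2×option 2: mass 10, value 74
- 1×option 3: mass 9, value 39
- 1×option 2: mass 5, value 37
- 1×option 1: mass 9, value 8
Best: 74 sci.

74 sci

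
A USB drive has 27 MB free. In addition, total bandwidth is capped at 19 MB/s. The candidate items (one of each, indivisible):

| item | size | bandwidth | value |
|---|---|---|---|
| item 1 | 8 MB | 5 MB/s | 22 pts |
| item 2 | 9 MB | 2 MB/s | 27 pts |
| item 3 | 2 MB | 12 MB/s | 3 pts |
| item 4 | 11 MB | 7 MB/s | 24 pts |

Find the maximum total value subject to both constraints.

Feasible sets respecting both limits:
- item 1+item 2+item 3: size 19, bandwidth 19, value 52
- item 2+item 4: size 20, bandwidth 9, value 51
- item 1+item 2: size 17, bandwidth 7, value 49
Best: 52 pts.

52 pts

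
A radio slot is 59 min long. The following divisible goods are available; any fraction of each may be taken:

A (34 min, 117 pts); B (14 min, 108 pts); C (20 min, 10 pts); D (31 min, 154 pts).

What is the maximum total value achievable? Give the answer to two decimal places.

310.18

Take in order of value per unit:
- B (108/14 per unit): all 14 → value 108, running total 108.00
- D (154/31 per unit): all 31 → value 154, running total 262.00
- A (117/34 per unit): 14 of 34 → value 14×117/34 = 48.1765, running total 310.18
Total 310.18.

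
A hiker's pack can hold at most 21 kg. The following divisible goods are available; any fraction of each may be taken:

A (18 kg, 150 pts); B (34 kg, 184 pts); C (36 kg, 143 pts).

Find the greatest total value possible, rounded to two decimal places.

166.24

Take in order of value per unit:
- A (150/18 per unit): all 18 → value 150, running total 150.00
- B (184/34 per unit): 3 of 34 → value 3×184/34 = 16.2353, running total 166.24
Total 166.24.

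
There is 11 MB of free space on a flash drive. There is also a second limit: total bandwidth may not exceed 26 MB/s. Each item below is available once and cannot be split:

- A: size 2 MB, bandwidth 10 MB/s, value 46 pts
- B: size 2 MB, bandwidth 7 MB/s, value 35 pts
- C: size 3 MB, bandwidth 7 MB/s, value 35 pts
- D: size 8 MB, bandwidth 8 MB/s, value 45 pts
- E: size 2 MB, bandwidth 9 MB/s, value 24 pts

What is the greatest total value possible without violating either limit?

116 pts

Feasible sets respecting both limits:
- A+B+C: size 7, bandwidth 24, value 116
- A+B+E: size 6, bandwidth 26, value 105
- A+C+E: size 7, bandwidth 26, value 105
- B+C+E: size 7, bandwidth 23, value 94
Best: 116 pts.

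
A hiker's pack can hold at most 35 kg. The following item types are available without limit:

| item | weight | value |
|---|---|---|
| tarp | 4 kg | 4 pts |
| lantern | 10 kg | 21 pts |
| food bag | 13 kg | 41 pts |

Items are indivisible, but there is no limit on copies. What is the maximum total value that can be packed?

Best value-per-unit is food bag at 41/13; filling with it alone gives 2×41 = 82.
Optimal mix: 2×tarp + 2×food bag → weight 34, value 90.

90 pts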